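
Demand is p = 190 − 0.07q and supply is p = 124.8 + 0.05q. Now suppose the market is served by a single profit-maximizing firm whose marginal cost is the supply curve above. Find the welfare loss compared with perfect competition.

2404.21

Competitive equilibrium: 190 − 0.07q = 124.8 + 0.05q → q* = 543.3333, p* = 151.9667.
Marginal revenue: MR = 190 − 0.14q. Set MR = MC: 190 − 0.14q = 124.8 + 0.05q → q_m = 343.1579.
Price p_m = 190 − 0.07·343.1579 = 165.9789; MC(q_m) = 124.8 + 0.05·343.1579 = 141.9579.
Competitive q* = 543.3333, so Δq = 200.1754; wedge = 165.9789 − 141.9579 = 24.021.
Deadweight loss = ½ × 200.1754 × 24.021 = 2404.21.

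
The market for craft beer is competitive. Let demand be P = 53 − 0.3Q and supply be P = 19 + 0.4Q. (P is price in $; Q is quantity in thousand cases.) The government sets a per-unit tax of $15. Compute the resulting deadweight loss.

$160.71 thousand

Competitive equilibrium: 53 − 0.3Q = 19 + 0.4Q → Q* = 48.5714, P* = 38.4286.
With the tax, the buyer price exceeds the seller price by 15: (53 − 0.3Q) − (19 + 0.4Q) = 15 → Q' = 27.1429.
ΔQ = 48.5714 − 27.1429 = 21.4285; the wedge equals the tax, 15.
DWL = ½ × 21.4285 × 15 = $160.71 thousand.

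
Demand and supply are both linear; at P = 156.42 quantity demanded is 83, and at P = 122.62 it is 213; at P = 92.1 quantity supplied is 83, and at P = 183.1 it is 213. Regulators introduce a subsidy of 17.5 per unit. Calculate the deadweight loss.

159.51

Demand slope = (122.62 − 156.42)/(213 − 83) = −0.26, so P = 178 − 0.26Q.
Supply slope = (183.1 − 92.1)/(213 − 83) = 0.7, so P = 34 + 0.7Q.
Competitive equilibrium: 178 − 0.26Q = 34 + 0.7Q → Q* = 150, P* = 139.
The subsidy lowers effective supply by 17.5: P = 16.5 + 0.7Q.
New quantity: 178 − 0.26Q = 16.5 + 0.7Q → Q' = 168.2292.
Overproduction ΔQ = 168.2292 − 150 = 18.2292; wedge = subsidy = 17.5.
Deadweight loss = ½ × 18.2292 × 17.5 = 159.51.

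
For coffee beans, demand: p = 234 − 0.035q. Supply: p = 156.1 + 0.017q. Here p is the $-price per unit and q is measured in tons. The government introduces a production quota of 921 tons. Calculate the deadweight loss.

$8658.46

Competitive equilibrium: 234 − 0.035q = 156.1 + 0.017q → q* = 1498.0769, p* = 181.5673.
At q = 921: demand price = 234 − 0.035·921 = 201.765; supply price = 156.1 + 0.017·921 = 171.757.
Δq = 1498.0769 − 921 = 577.0769; wedge = 201.765 − 171.757 = 30.008.
Deadweight loss = ½ × 577.0769 × 30.008 = $8658.46.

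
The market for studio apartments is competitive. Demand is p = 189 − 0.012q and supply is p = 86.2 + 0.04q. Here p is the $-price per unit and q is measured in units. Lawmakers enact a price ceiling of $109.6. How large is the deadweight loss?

Competitive equilibrium: 189 − 0.012q = 86.2 + 0.04q → q* = 1976.9231, p* = 165.2769.
At the ceiling p = 109.6, quantity supplied = (109.6 − 86.2)/0.04 = 585.
Willingness to pay at q' = 585: 189 − 0.012·585 = 181.98.
Δq = 1976.9231 − 585 = 1391.9231; wedge = 181.98 − 109.6 = 72.38.
Deadweight loss = ½ × 1391.9231 × 72.38 = $50373.70.

$50373.70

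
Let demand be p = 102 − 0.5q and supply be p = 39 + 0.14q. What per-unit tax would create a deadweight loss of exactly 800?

Competitive equilibrium: 102 − 0.5q = 39 + 0.14q → q* = 98.4375, p* = 52.7813.
A tax t gives Δq = t/0.64 and wedge t, so DWL = t²/1.28.
t²/1.28 = 800 → t² = 1024 → t = 32.

32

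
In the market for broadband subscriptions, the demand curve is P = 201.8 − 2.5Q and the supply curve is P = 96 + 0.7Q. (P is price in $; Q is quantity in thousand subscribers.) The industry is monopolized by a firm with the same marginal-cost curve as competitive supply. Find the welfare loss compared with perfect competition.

$336.45 thousand

Competitive equilibrium: 201.8 − 2.5Q = 96 + 0.7Q → Q* = 33.0625, P* = 119.1438.
Marginal revenue: MR = 201.8 − 5Q. Set MR = MC: 201.8 − 5Q = 96 + 0.7Q → Q_m = 18.5614.
Price P_m = 201.8 − 2.5·18.5614 = 155.3965; MC(Q_m) = 96 + 0.7·18.5614 = 108.993.
Competitive Q* = 33.0625, so ΔQ = 14.5011; wedge = 155.3965 − 108.993 = 46.4035.
Deadweight loss = ½ × 14.5011 × 46.4035 = $336.45 thousand.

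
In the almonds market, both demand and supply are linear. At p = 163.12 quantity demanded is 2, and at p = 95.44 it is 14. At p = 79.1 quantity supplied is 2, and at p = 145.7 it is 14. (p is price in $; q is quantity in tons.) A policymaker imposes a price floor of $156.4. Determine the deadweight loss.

Demand slope = (95.44 − 163.12)/(14 − 2) = −5.64, so p = 174.4 − 5.64q.
Supply slope = (145.7 − 79.1)/(14 − 2) = 5.55, so p = 68 + 5.55q.
Competitive equilibrium: 174.4 − 5.64q = 68 + 5.55q → q* = 9.5085, p* = 120.7721.
At the floor p = 156.4, quantity demanded = (174.4 − 156.4)/5.64 = 3.1915.
Sellers' marginal cost at q' = 3.1915: 68 + 5.55·3.1915 = 85.7128.
Δq = 9.5085 − 3.1915 = 6.317; wedge = 156.4 − 85.7128 = 70.6872.
Welfare loss = ½ × 6.317 × 70.6872 = $223.27.

$223.27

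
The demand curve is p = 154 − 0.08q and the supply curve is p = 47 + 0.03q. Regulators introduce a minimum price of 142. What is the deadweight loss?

Competitive equilibrium: 154 − 0.08q = 47 + 0.03q → q* = 972.7273, p* = 76.1818.
At the floor p = 142, quantity demanded = (154 − 142)/0.08 = 150.
Sellers' marginal cost at q' = 150: 47 + 0.03·150 = 51.5.
Δq = 972.7273 − 150 = 822.7273; wedge = 142 − 51.5 = 90.5.
DWL = ½ × 822.7273 × 90.5 = 37228.41.

37228.41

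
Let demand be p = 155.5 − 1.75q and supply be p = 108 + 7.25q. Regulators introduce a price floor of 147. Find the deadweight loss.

Competitive equilibrium: 155.5 − 1.75q = 108 + 7.25q → q* = 5.2778, p* = 146.2639.
At the floor p = 147, quantity demanded = (155.5 − 147)/1.75 = 4.8571.
Sellers' marginal cost at q' = 4.8571: 108 + 7.25·4.8571 = 143.214.
Δq = 5.2778 − 4.8571 = 0.4207; wedge = 147 − 143.214 = 3.786.
Welfare loss = ½ × 0.4207 × 3.786 = 0.80.

0.80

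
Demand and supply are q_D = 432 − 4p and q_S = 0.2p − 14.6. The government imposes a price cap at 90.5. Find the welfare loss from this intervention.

26.32

In inverse form: demand p = 108 − 0.25q, supply p = 73 + 5q.
Competitive equilibrium: 108 − 0.25q = 73 + 5q → q* = 6.6667, p* = 106.3333.
At the ceiling p = 90.5, quantity supplied = (90.5 − 73)/5 = 3.5.
Willingness to pay at q' = 3.5: 108 − 0.25·3.5 = 107.125.
Δq = 6.6667 − 3.5 = 3.1667; wedge = 107.125 − 90.5 = 16.625.
The triangle = ½ × 3.1667 × 16.625 = 26.32.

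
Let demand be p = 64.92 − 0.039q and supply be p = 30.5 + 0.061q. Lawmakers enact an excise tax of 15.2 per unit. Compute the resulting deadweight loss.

Competitive equilibrium: 64.92 − 0.039q = 30.5 + 0.061q → q* = 344.2, p* = 51.4962.
With the tax, the buyer price exceeds the seller price by 15.2: (64.92 − 0.039q) − (30.5 + 0.061q) = 15.2 → q' = 192.2.
Δq = 344.2 − 192.2 = 152; the wedge equals the tax, 15.2.
Welfare loss = ½ × 152 × 15.2 = 1155.20.

1155.20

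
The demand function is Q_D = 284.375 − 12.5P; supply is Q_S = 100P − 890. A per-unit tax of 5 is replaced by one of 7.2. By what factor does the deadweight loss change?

2.0736

In inverse form: demand P = 22.75 − 0.08Q, supply P = 8.9 + 0.01Q.
Competitive equilibrium: 22.75 − 0.08Q = 8.9 + 0.01Q → Q* = 153.8889, P* = 10.4389.
For a per-unit tax t: ΔQ = t/0.09, so DWL = ½·t·(t/0.09) = t²/0.18.
At t = 5: DWL = 138.889. At t = 7.2: DWL = 288.
Ratio = (7.2/5)² = 2.0736.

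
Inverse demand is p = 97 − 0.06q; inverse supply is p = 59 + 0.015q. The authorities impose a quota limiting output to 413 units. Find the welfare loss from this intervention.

Competitive equilibrium: 97 − 0.06q = 59 + 0.015q → q* = 506.6667, p* = 66.6.
At q = 413: demand price = 97 − 0.06·413 = 72.22; supply price = 59 + 0.015·413 = 65.195.
Δq = 506.6667 − 413 = 93.6667; wedge = 72.22 − 65.195 = 7.025.
DWL = ½ × 93.6667 × 7.025 = 329.

329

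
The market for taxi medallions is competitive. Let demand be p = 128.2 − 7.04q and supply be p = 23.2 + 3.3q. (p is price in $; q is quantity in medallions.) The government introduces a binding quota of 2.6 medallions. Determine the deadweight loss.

Competitive equilibrium: 128.2 − 7.04q = 23.2 + 3.3q → q* = 10.1547, p* = 56.7106.
At q = 2.6: demand price = 128.2 − 7.04·2.6 = 109.896; supply price = 23.2 + 3.3·2.6 = 31.78.
Δq = 10.1547 − 2.6 = 7.5547; wedge = 109.896 − 31.78 = 78.116.
Deadweight loss = ½ × 7.5547 × 78.116 = $295.07.

$295.07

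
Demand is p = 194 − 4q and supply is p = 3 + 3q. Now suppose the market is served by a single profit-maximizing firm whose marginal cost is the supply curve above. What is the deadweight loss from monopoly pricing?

344.57

Competitive equilibrium: 194 − 4q = 3 + 3q → q* = 27.2857, p* = 84.8571.
Marginal revenue: MR = 194 − 8q. Set MR = MC: 194 − 8q = 3 + 3q → q_m = 17.3636.
Price p_m = 194 − 4·17.3636 = 124.5456; MC(q_m) = 3 + 3·17.3636 = 55.0908.
Competitive q* = 27.2857, so Δq = 9.9221; wedge = 124.5456 − 55.0908 = 69.4548.
Welfare loss = ½ × 9.9221 × 69.4548 = 344.57.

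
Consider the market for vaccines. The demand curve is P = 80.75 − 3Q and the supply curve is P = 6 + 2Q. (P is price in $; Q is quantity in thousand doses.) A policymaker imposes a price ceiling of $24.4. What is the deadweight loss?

$82.66 thousand

Competitive equilibrium: 80.75 − 3Q = 6 + 2Q → Q* = 14.95, P* = 35.9.
At the ceiling P = 24.4, quantity supplied = (24.4 − 6)/2 = 9.2.
Willingness to pay at Q' = 9.2: 80.75 − 3·9.2 = 53.15.
ΔQ = 14.95 − 9.2 = 5.75; wedge = 53.15 − 24.4 = 28.75.
The triangle = ½ × 5.75 × 28.75 = $82.66 thousand.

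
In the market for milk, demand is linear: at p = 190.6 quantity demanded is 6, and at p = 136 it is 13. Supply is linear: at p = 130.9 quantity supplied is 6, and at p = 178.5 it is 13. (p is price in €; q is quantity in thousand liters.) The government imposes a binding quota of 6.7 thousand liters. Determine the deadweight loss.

€83.84 thousand

Demand slope = (136 − 190.6)/(13 − 6) = −7.8, so p = 237.4 − 7.8q.
Supply slope = (178.5 − 130.9)/(13 − 6) = 6.8, so p = 90.1 + 6.8q.
Competitive equilibrium: 237.4 − 7.8q = 90.1 + 6.8q → q* = 10.089, p* = 158.7055.
At q = 6.7: demand price = 237.4 − 7.8·6.7 = 185.14; supply price = 90.1 + 6.8·6.7 = 135.66.
Δq = 10.089 − 6.7 = 3.389; wedge = 185.14 − 135.66 = 49.48.
DWL = ½ × 3.389 × 49.48 = €83.84 thousand.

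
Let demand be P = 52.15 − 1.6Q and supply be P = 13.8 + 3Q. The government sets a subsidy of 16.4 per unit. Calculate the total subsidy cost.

Competitive equilibrium: 52.15 − 1.6Q = 13.8 + 3Q → Q* = 8.337, P* = 38.8109.
The subsidy lowers effective supply by 16.4: P = 3Q − 2.6.
New quantity: 52.15 − 1.6Q = 3Q − 2.6 → Q' = 11.9022.
Total subsidy cost = 16.4 × 11.9022 = 195.20.

195.20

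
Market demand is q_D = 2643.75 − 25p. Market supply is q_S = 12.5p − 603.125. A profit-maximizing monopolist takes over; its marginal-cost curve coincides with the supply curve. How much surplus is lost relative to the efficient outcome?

In inverse form: demand p = 105.75 − 0.04q, supply p = 48.25 + 0.08q.
Competitive equilibrium: 105.75 − 0.04q = 48.25 + 0.08q → q* = 479.1667, p* = 86.5833.
Marginal revenue: MR = 105.75 − 0.08q. Set MR = MC: 105.75 − 0.08q = 48.25 + 0.08q → q_m = 359.375.
Price p_m = 105.75 − 0.04·359.375 = 91.375; MC(q_m) = 48.25 + 0.08·359.375 = 77.
Competitive q* = 479.1667, so Δq = 119.7917; wedge = 91.375 − 77 = 14.375.
Deadweight loss = ½ × 119.7917 × 14.375 = 861.

861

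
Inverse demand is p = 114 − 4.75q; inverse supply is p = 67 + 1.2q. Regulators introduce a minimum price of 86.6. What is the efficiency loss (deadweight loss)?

Competitive equilibrium: 114 − 4.75q = 67 + 1.2q → q* = 7.8992, p* = 76.479.
At the floor p = 86.6, quantity demanded = (114 − 86.6)/4.75 = 5.7684.
Sellers' marginal cost at q' = 5.7684: 67 + 1.2·5.7684 = 73.9221.
Δq = 7.8992 − 5.7684 = 2.1308; wedge = 86.6 − 73.9221 = 12.6779.
Welfare loss = ½ × 2.1308 × 12.6779 = 13.51.

13.51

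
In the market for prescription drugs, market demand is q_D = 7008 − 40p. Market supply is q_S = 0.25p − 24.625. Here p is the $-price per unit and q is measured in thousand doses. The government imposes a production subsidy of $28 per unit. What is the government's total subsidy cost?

$728.35 thousand

In inverse form: demand p = 175.2 − 0.025q, supply p = 98.5 + 4q.
Competitive equilibrium: 175.2 − 0.025q = 98.5 + 4q → q* = 19.0559, p* = 174.7236.
The subsidy lowers effective supply by 28: p = 70.5 + 4q.
New quantity: 175.2 − 0.025q = 70.5 + 4q → q' = 26.0124.
Total subsidy cost = 28 × 26.0124 = $728.35 thousand.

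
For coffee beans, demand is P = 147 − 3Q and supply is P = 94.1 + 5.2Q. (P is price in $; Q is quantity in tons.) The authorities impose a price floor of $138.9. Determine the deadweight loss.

$57.69

Competitive equilibrium: 147 − 3Q = 94.1 + 5.2Q → Q* = 6.4512, P* = 127.6463.
At the floor P = 138.9, quantity demanded = (147 − 138.9)/3 = 2.7.
Sellers' marginal cost at Q' = 2.7: 94.1 + 5.2·2.7 = 108.14.
ΔQ = 6.4512 − 2.7 = 3.7512; wedge = 138.9 − 108.14 = 30.76.
DWL = ½ × 3.7512 × 30.76 = $57.69.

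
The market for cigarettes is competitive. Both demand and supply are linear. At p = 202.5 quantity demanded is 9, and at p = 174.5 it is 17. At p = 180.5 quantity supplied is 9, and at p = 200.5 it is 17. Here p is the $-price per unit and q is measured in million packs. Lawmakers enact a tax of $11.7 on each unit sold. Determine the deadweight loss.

$11.41 million

Demand slope = (174.5 − 202.5)/(17 − 9) = −3.5, so p = 234 − 3.5q.
Supply slope = (200.5 − 180.5)/(17 − 9) = 2.5, so p = 158 + 2.5q.
Competitive equilibrium: 234 − 3.5q = 158 + 2.5q → q* = 12.6667, p* = 189.6667.
With the tax, the buyer price exceeds the seller price by 11.7: (234 − 3.5q) − (158 + 2.5q) = 11.7 → q' = 10.7167.
Δq = 12.6667 − 10.7167 = 1.95; the wedge equals the tax, 11.7.
DWL = ½ × 1.95 × 11.7 = $11.41 million.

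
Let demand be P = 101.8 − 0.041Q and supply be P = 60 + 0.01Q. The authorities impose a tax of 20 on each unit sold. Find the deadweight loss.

Competitive equilibrium: 101.8 − 0.041Q = 60 + 0.01Q → Q* = 819.6078, P* = 68.1961.
With the tax, the buyer price exceeds the seller price by 20: (101.8 − 0.041Q) − (60 + 0.01Q) = 20 → Q' = 427.451.
ΔQ = 819.6078 − 427.451 = 392.1568; the wedge equals the tax, 20.
Welfare loss = ½ × 392.1568 × 20 = 3921.57.

3921.57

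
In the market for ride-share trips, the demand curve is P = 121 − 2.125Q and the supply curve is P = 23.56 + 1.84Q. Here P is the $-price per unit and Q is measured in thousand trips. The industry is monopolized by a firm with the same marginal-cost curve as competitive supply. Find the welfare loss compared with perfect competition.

Competitive equilibrium: 121 − 2.125Q = 23.56 + 1.84Q → Q* = 24.575, P* = 68.7781.
Marginal revenue: MR = 121 − 4.25Q. Set MR = MC: 121 − 4.25Q = 23.56 + 1.84Q → Q_m = 16.
Price P_m = 121 − 2.125·16 = 87; MC(Q_m) = 23.56 + 1.84·16 = 53.
Competitive Q* = 24.575, so ΔQ = 8.575; wedge = 87 − 53 = 34.
Welfare loss = ½ × 8.575 × 34 = $145.78 thousand.

$145.78 thousand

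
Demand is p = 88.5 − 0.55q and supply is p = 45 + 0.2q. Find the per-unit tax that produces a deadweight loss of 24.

6

Competitive equilibrium: 88.5 − 0.55q = 45 + 0.2q → q* = 58, p* = 56.6.
A tax t gives Δq = t/0.75 and wedge t, so DWL = t²/1.5.
t²/1.5 = 24 → t² = 36 → t = 6.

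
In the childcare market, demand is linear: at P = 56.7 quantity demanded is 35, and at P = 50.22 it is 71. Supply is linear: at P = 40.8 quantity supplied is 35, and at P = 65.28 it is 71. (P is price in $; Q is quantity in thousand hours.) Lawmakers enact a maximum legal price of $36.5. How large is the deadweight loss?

$264.72 thousand

Demand slope = (50.22 − 56.7)/(71 − 35) = −0.18, so P = 63 − 0.18Q.
Supply slope = (65.28 − 40.8)/(71 − 35) = 0.68, so P = 17 + 0.68Q.
Competitive equilibrium: 63 − 0.18Q = 17 + 0.68Q → Q* = 53.4884, P* = 53.3721.
At the ceiling P = 36.5, quantity supplied = (36.5 − 17)/0.68 = 28.6765.
Willingness to pay at Q' = 28.6765: 63 − 0.18·28.6765 = 57.8382.
ΔQ = 53.4884 − 28.6765 = 24.8119; wedge = 57.8382 − 36.5 = 21.3382.
Deadweight loss = ½ × 24.8119 × 21.3382 = $264.72 thousand.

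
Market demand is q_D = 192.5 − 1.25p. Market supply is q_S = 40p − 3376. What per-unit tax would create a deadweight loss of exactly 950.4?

In inverse form: demand p = 154 − 0.8q, supply p = 84.4 + 0.025q.
Competitive equilibrium: 154 − 0.8q = 84.4 + 0.025q → q* = 84.3636, p* = 86.5091.
A tax t gives Δq = t/0.825 and wedge t, so DWL = t²/1.65.
t²/1.65 = 950.4 → t² = 1568.16 → t = 39.6.

39.6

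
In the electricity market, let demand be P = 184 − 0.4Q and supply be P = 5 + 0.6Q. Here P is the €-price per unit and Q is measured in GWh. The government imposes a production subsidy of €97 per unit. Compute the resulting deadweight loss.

Competitive equilibrium: 184 − 0.4Q = 5 + 0.6Q → Q* = 179, P* = 112.4.
The subsidy lowers effective supply by 97: P = 0.6Q − 92.
New quantity: 184 − 0.4Q = 0.6Q − 92 → Q' = 276.
Overproduction ΔQ = 276 − 179 = 97; wedge = subsidy = 97.
The triangle = ½ × 97 × 97 = €4704.50.

€4704.50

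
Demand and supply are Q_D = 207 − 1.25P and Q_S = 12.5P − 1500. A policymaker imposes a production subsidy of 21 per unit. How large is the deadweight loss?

250.57

In inverse form: demand P = 165.6 − 0.8Q, supply P = 120 + 0.08Q.
Competitive equilibrium: 165.6 − 0.8Q = 120 + 0.08Q → Q* = 51.8182, P* = 124.1455.
The subsidy lowers effective supply by 21: P = 99 + 0.08Q.
New quantity: 165.6 − 0.8Q = 99 + 0.08Q → Q' = 75.6818.
Overproduction ΔQ = 75.6818 − 51.8182 = 23.8636; wedge = subsidy = 21.
Welfare loss = ½ × 23.8636 × 21 = 250.57.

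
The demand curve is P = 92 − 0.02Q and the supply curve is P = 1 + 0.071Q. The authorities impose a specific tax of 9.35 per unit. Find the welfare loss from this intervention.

Competitive equilibrium: 92 − 0.02Q = 1 + 0.071Q → Q* = 1000, P* = 72.
With the tax, the buyer price exceeds the seller price by 9.35: (92 − 0.02Q) − (1 + 0.071Q) = 9.35 → Q' = 897.2527.
ΔQ = 1000 − 897.2527 = 102.7473; the wedge equals the tax, 9.35.
DWL = ½ × 102.7473 × 9.35 = 480.34.

480.34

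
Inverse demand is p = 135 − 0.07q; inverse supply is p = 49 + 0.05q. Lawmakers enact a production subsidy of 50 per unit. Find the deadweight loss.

Competitive equilibrium: 135 − 0.07q = 49 + 0.05q → q* = 716.6667, p* = 84.8333.
The subsidy lowers effective supply by 50: p = 0.05q − 1.
New quantity: 135 − 0.07q = 0.05q − 1 → q' = 1133.3333.
Overproduction Δq = 1133.3333 − 716.6667 = 416.6666; wedge = subsidy = 50.
The triangle = ½ × 416.6666 × 50 = 10416.67.

10416.67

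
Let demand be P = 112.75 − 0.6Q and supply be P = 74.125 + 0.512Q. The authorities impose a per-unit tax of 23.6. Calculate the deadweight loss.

250.43

Competitive equilibrium: 112.75 − 0.6Q = 74.125 + 0.512Q → Q* = 34.7347, P* = 91.9092.
With the tax, the buyer price exceeds the seller price by 23.6: (112.75 − 0.6Q) − (74.125 + 0.512Q) = 23.6 → Q' = 13.5117.
ΔQ = 34.7347 − 13.5117 = 21.223; the wedge equals the tax, 23.6.
The triangle = ½ × 21.223 × 23.6 = 250.43.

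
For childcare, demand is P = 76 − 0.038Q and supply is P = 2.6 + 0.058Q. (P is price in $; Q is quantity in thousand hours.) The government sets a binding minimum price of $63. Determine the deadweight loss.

Competitive equilibrium: 76 − 0.038Q = 2.6 + 0.058Q → Q* = 764.5833, P* = 46.9458.
At the floor P = 63, quantity demanded = (76 − 63)/0.038 = 342.1053.
Sellers' marginal cost at Q' = 342.1053: 2.6 + 0.058·342.1053 = 22.4421.
ΔQ = 764.5833 − 342.1053 = 422.478; wedge = 63 − 22.4421 = 40.5579.
DWL = ½ × 422.478 × 40.5579 = $8567.41 thousand.

$8567.41 thousand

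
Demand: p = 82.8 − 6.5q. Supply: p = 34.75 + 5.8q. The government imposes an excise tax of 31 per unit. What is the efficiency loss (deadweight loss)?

Competitive equilibrium: 82.8 − 6.5q = 34.75 + 5.8q → q* = 3.906504, p* = 57.407724.
With the tax, the buyer price exceeds the seller price by 31: (82.8 − 6.5q) − (34.75 + 5.8q) = 31 → q' = 1.386179.
Δq = 3.906504 − 1.386179 = 2.520325; the wedge equals the tax, 31.
DWL = ½ × 2.520325 × 31 = 39.07.

39.07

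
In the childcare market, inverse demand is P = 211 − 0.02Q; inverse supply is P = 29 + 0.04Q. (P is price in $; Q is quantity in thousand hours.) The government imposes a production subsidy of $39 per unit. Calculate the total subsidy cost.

Competitive equilibrium: 211 − 0.02Q = 29 + 0.04Q → Q* = 3033.3333, P* = 150.3333.
The subsidy lowers effective supply by 39: P = 0.04Q − 10.
New quantity: 211 − 0.02Q = 0.04Q − 10 → Q' = 3683.3333.
Total subsidy cost = 39 × 3683.3333 = $143650 thousand.

$143650 thousand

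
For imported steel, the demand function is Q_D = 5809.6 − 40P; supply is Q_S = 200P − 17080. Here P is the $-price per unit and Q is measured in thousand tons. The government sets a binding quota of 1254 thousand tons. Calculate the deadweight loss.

$8228.81 thousand

In inverse form: demand P = 145.24 − 0.025Q, supply P = 85.4 + 0.005Q.
Competitive equilibrium: 145.24 − 0.025Q = 85.4 + 0.005Q → Q* = 1994.6667, P* = 95.3733.
At Q = 1254: demand price = 145.24 − 0.025·1254 = 113.89; supply price = 85.4 + 0.005·1254 = 91.67.
ΔQ = 1994.6667 − 1254 = 740.6667; wedge = 113.89 − 91.67 = 22.22.
Deadweight loss = ½ × 740.6667 × 22.22 = $8228.81 thousand.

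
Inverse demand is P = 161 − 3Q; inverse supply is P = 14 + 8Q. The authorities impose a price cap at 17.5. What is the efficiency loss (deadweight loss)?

Competitive equilibrium: 161 − 3Q = 14 + 8Q → Q* = 13.36364, P* = 120.90909.
At the ceiling P = 17.5, quantity supplied = (17.5 − 14)/8 = 0.4375.
Willingness to pay at Q' = 0.4375: 161 − 3·0.4375 = 159.6875.
ΔQ = 13.36364 − 0.4375 = 12.92614; wedge = 159.6875 − 17.5 = 142.1875.
The triangle = ½ × 12.92614 × 142.1875 = 918.97.

918.97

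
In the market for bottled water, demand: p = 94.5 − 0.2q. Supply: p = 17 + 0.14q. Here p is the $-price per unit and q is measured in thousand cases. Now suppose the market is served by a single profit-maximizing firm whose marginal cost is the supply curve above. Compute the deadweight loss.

$1211.62 thousand

Competitive equilibrium: 94.5 − 0.2q = 17 + 0.14q → q* = 227.9412, p* = 48.9118.
Marginal revenue: MR = 94.5 − 0.4q. Set MR = MC: 94.5 − 0.4q = 17 + 0.14q → q_m = 143.5185.
Price p_m = 94.5 − 0.2·143.5185 = 65.7963; MC(q_m) = 17 + 0.14·143.5185 = 37.0926.
Competitive q* = 227.9412, so Δq = 84.4227; wedge = 65.7963 − 37.0926 = 28.7037.
The triangle = ½ × 84.4227 × 28.7037 = $1211.62 thousand.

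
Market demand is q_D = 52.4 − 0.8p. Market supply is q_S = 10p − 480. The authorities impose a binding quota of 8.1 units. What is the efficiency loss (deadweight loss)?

15.96

In inverse form: demand p = 65.5 − 1.25q, supply p = 48 + 0.1q.
Competitive equilibrium: 65.5 − 1.25q = 48 + 0.1q → q* = 12.963, p* = 49.2963.
At q = 8.1: demand price = 65.5 − 1.25·8.1 = 55.375; supply price = 48 + 0.1·8.1 = 48.81.
Δq = 12.963 − 8.1 = 4.863; wedge = 55.375 − 48.81 = 6.565.
The triangle = ½ × 4.863 × 6.565 = 15.96.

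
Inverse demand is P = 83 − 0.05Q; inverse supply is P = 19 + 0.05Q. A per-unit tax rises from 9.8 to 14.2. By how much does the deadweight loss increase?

528

Competitive equilibrium: 83 − 0.05Q = 19 + 0.05Q → Q* = 640, P* = 51.
For a per-unit tax t: ΔQ = t/0.1, so DWL = ½·t·(t/0.1) = t²/0.2.
At t = 9.8: DWL = 480.2. At t = 14.2: DWL = 1008.2.
Increase = 1008.2 − 480.2 = 528.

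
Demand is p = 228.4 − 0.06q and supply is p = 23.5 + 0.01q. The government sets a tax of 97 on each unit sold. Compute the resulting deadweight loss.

Competitive equilibrium: 228.4 − 0.06q = 23.5 + 0.01q → q* = 2927.1429, p* = 52.7714.
With the tax, the buyer price exceeds the seller price by 97: (228.4 − 0.06q) − (23.5 + 0.01q) = 97 → q' = 1541.4286.
Δq = 2927.1429 − 1541.4286 = 1385.7143; the wedge equals the tax, 97.
The triangle = ½ × 1385.7143 × 97 = 67207.14.

67207.14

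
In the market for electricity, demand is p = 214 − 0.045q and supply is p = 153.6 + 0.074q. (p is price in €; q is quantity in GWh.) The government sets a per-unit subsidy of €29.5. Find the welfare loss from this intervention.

Competitive equilibrium: 214 − 0.045q = 153.6 + 0.074q → q* = 507.563, p* = 191.1597.
The subsidy lowers effective supply by 29.5: p = 124.1 + 0.074q.
New quantity: 214 − 0.045q = 124.1 + 0.074q → q' = 755.4622.
Overproduction Δq = 755.4622 − 507.563 = 247.8992; wedge = subsidy = 29.5.
Welfare loss = ½ × 247.8992 × 29.5 = €3656.51.

€3656.51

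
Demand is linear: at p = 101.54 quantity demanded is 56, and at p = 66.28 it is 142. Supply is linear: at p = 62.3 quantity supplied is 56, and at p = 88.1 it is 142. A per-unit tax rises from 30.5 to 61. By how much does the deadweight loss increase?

Demand slope = (66.28 − 101.54)/(142 − 56) = −0.41, so p = 124.5 − 0.41q.
Supply slope = (88.1 − 62.3)/(142 − 56) = 0.3, so p = 45.5 + 0.3q.
Competitive equilibrium: 124.5 − 0.41q = 45.5 + 0.3q → q* = 111.2676, p* = 78.8803.
For a per-unit tax t: Δq = t/0.71, so DWL = ½·t·(t/0.71) = t²/1.42.
At t = 30.5: DWL = 655.106. At t = 61: DWL = 2620.423.
Increase = 2620.423 − 655.106 = 1965.32.

1965.32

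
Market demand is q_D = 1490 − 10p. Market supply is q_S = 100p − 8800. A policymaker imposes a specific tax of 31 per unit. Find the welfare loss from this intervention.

4368.18

In inverse form: demand p = 149 − 0.1q, supply p = 88 + 0.01q.
Competitive equilibrium: 149 − 0.1q = 88 + 0.01q → q* = 554.5455, p* = 93.5455.
With the tax, the buyer price exceeds the seller price by 31: (149 − 0.1q) − (88 + 0.01q) = 31 → q' = 272.7273.
Δq = 554.5455 − 272.7273 = 281.8182; the wedge equals the tax, 31.
DWL = ½ × 281.8182 × 31 = 4368.18.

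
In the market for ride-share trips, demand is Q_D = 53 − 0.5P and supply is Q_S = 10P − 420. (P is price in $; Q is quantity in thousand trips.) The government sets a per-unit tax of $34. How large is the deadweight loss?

In inverse form: demand P = 106 − 2Q, supply P = 42 + 0.1Q.
Competitive equilibrium: 106 − 2Q = 42 + 0.1Q → Q* = 30.4762, P* = 45.0476.
With the tax, the buyer price exceeds the seller price by 34: (106 − 2Q) − (42 + 0.1Q) = 34 → Q' = 14.2857.
ΔQ = 30.4762 − 14.2857 = 16.1905; the wedge equals the tax, 34.
Welfare loss = ½ × 16.1905 × 34 = $275.24 thousand.

$275.24 thousand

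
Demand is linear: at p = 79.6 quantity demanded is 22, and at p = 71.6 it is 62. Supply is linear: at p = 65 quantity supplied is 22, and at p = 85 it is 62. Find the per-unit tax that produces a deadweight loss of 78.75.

10.5

Demand slope = (71.6 − 79.6)/(62 − 22) = −0.2, so p = 84 − 0.2q.
Supply slope = (85 − 65)/(62 − 22) = 0.5, so p = 54 + 0.5q.
Competitive equilibrium: 84 − 0.2q = 54 + 0.5q → q* = 42.8571, p* = 75.4286.
A tax t gives Δq = t/0.7 and wedge t, so DWL = t²/1.4.
t²/1.4 = 78.75 → t² = 110.25 → t = 10.5.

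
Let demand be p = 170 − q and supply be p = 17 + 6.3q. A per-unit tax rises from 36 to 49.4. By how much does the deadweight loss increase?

78.38

Competitive equilibrium: 170 − q = 17 + 6.3q → q* = 20.9589, p* = 149.0411.
For a per-unit tax t: Δq = t/7.3, so DWL = ½·t·(t/7.3) = t²/14.6.
At t = 36: DWL = 88.767. At t = 49.4: DWL = 167.148.
Increase = 167.148 − 88.767 = 78.38.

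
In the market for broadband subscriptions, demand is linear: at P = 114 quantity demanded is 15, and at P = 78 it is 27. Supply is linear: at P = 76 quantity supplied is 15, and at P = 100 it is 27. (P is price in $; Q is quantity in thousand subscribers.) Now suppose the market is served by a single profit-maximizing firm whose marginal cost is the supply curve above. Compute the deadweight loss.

Demand slope = (78 − 114)/(27 − 15) = −3, so P = 159 − 3Q.
Supply slope = (100 − 76)/(27 − 15) = 2, so P = 46 + 2Q.
Competitive equilibrium: 159 − 3Q = 46 + 2Q → Q* = 22.6, P* = 91.2.
Marginal revenue: MR = 159 − 6Q. Set MR = MC: 159 − 6Q = 46 + 2Q → Q_m = 14.125.
Price P_m = 159 − 3·14.125 = 116.625; MC(Q_m) = 46 + 2·14.125 = 74.25.
Competitive Q* = 22.6, so ΔQ = 8.475; wedge = 116.625 − 74.25 = 42.375.
Deadweight loss = ½ × 8.475 × 42.375 = $179.56 thousand.

$179.56 thousand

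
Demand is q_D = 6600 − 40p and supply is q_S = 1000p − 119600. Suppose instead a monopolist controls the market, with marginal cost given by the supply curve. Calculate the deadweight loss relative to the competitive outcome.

In inverse form: demand p = 165 − 0.025q, supply p = 119.6 + 0.001q.
Competitive equilibrium: 165 − 0.025q = 119.6 + 0.001q → q* = 1746.1538, p* = 121.3462.
Marginal revenue: MR = 165 − 0.05q. Set MR = MC: 165 − 0.05q = 119.6 + 0.001q → q_m = 890.1961.
Price p_m = 165 − 0.025·890.1961 = 142.7451; MC(q_m) = 119.6 + 0.001·890.1961 = 120.4902.
Competitive q* = 1746.1538, so Δq = 855.9577; wedge = 142.7451 − 120.4902 = 22.2549.
DWL = ½ × 855.9577 × 22.2549 = 9524.63.

9524.63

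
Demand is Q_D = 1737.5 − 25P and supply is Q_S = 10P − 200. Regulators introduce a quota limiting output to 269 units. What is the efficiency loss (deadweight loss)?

500.66

In inverse form: demand P = 69.5 − 0.04Q, supply P = 20 + 0.1Q.
Competitive equilibrium: 69.5 − 0.04Q = 20 + 0.1Q → Q* = 353.5714, P* = 55.3571.
At Q = 269: demand price = 69.5 − 0.04·269 = 58.74; supply price = 20 + 0.1·269 = 46.9.
ΔQ = 353.5714 − 269 = 84.5714; wedge = 58.74 − 46.9 = 11.84.
The triangle = ½ × 84.5714 × 11.84 = 500.66.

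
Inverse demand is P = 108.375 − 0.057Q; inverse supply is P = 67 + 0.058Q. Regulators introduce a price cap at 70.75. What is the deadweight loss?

Competitive equilibrium: 108.375 − 0.057Q = 67 + 0.058Q → Q* = 359.78261, P* = 87.86739.
At the ceiling P = 70.75, quantity supplied = (70.75 − 67)/0.058 = 64.65517.
Willingness to pay at Q' = 64.65517: 108.375 − 0.057·64.65517 = 104.68966.
ΔQ = 359.78261 − 64.65517 = 295.12744; wedge = 104.68966 − 70.75 = 33.93966.
DWL = ½ × 295.12744 × 33.93966 = 5008.26.

5008.26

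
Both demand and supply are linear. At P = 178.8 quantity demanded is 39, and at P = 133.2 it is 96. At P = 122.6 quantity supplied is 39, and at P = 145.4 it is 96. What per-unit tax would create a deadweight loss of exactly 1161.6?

Demand slope = (133.2 − 178.8)/(96 − 39) = −0.8, so P = 210 − 0.8Q.
Supply slope = (145.4 − 122.6)/(96 − 39) = 0.4, so P = 107 + 0.4Q.
Competitive equilibrium: 210 − 0.8Q = 107 + 0.4Q → Q* = 85.8333, P* = 141.3333.
A tax t gives ΔQ = t/1.2 and wedge t, so DWL = t²/2.4.
t²/2.4 = 1161.6 → t² = 2787.84 → t = 52.8.

52.8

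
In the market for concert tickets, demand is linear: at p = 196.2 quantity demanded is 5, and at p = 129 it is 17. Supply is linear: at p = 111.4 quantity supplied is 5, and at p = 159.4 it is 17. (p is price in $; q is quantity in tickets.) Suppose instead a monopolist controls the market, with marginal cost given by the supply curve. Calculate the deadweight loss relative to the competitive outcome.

Demand slope = (129 − 196.2)/(17 − 5) = −5.6, so p = 224.2 − 5.6q.
Supply slope = (159.4 − 111.4)/(17 − 5) = 4, so p = 91.4 + 4q.
Competitive equilibrium: 224.2 − 5.6q = 91.4 + 4q → q* = 13.8333, p* = 146.7333.
Marginal revenue: MR = 224.2 − 11.2q. Set MR = MC: 224.2 − 11.2q = 91.4 + 4q → q_m = 8.7368.
Price p_m = 224.2 − 5.6·8.7368 = 175.2739; MC(q_m) = 91.4 + 4·8.7368 = 126.3472.
Competitive q* = 13.8333, so Δq = 5.0965; wedge = 175.2739 − 126.3472 = 48.9267.
Deadweight loss = ½ × 5.0965 × 48.9267 = $124.68.

$124.68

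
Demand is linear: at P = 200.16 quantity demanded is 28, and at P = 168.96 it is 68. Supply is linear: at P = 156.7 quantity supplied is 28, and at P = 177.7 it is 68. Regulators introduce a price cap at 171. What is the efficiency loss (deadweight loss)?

24

Demand slope = (168.96 − 200.16)/(68 − 28) = −0.78, so P = 222 − 0.78Q.
Supply slope = (177.7 − 156.7)/(68 − 28) = 0.525, so P = 142 + 0.525Q.
Competitive equilibrium: 222 − 0.78Q = 142 + 0.525Q → Q* = 61.3027, P* = 174.1839.
At the ceiling P = 171, quantity supplied = (171 − 142)/0.525 = 55.2381.
Willingness to pay at Q' = 55.2381: 222 − 0.78·55.2381 = 178.9143.
ΔQ = 61.3027 − 55.2381 = 6.0646; wedge = 178.9143 − 171 = 7.9143.
The triangle = ½ × 6.0646 × 7.9143 = 24.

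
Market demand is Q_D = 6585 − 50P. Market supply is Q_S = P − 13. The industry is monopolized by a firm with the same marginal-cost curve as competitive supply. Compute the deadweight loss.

In inverse form: demand P = 131.7 − 0.02Q, supply P = 13 + Q.
Competitive equilibrium: 131.7 − 0.02Q = 13 + Q → Q* = 116.3725, P* = 129.3725.
Marginal revenue: MR = 131.7 − 0.04Q. Set MR = MC: 131.7 − 0.04Q = 13 + Q → Q_m = 114.1346.
Price P_m = 131.7 − 0.02·114.1346 = 129.4173; MC(Q_m) = 13 + 1·114.1346 = 127.1346.
Competitive Q* = 116.3725, so ΔQ = 2.2379; wedge = 129.4173 − 127.1346 = 2.2827.
DWL = ½ × 2.2379 × 2.2827 = 2.55.

2.55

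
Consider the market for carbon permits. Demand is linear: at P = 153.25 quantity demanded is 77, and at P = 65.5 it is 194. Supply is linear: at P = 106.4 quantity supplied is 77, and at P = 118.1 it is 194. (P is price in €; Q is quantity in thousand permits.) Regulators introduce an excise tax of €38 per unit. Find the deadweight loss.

€849.41 thousand

Demand slope = (65.5 − 153.25)/(194 − 77) = −0.75, so P = 211 − 0.75Q.
Supply slope = (118.1 − 106.4)/(194 − 77) = 0.1, so P = 98.7 + 0.1Q.
Competitive equilibrium: 211 − 0.75Q = 98.7 + 0.1Q → Q* = 132.1176, P* = 111.9118.
With the tax, the buyer price exceeds the seller price by 38: (211 − 0.75Q) − (98.7 + 0.1Q) = 38 → Q' = 87.4118.
ΔQ = 132.1176 − 87.4118 = 44.7058; the wedge equals the tax, 38.
The triangle = ½ × 44.7058 × 38 = €849.41 thousand.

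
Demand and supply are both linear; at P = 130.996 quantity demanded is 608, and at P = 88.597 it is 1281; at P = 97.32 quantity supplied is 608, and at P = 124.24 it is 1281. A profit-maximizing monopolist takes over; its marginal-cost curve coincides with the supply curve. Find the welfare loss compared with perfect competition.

Demand slope = (88.597 − 130.996)/(1281 − 608) = −0.063, so P = 169.3 − 0.063Q.
Supply slope = (124.24 − 97.32)/(1281 − 608) = 0.04, so P = 73 + 0.04Q.
Competitive equilibrium: 169.3 − 0.063Q = 73 + 0.04Q → Q* = 934.9515, P* = 110.3981.
Marginal revenue: MR = 169.3 − 0.126Q. Set MR = MC: 169.3 − 0.126Q = 73 + 0.04Q → Q_m = 580.1205.
Price P_m = 169.3 − 0.063·580.1205 = 132.7524; MC(Q_m) = 73 + 0.04·580.1205 = 96.2048.
Competitive Q* = 934.9515, so ΔQ = 354.831; wedge = 132.7524 − 96.2048 = 36.5476.
Welfare loss = ½ × 354.831 × 36.5476 = 6484.11.

6484.11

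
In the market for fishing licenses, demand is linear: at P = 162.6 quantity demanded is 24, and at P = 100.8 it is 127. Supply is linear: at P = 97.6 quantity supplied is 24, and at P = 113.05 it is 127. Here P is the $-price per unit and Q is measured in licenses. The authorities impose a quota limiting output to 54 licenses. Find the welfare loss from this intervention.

Demand slope = (100.8 − 162.6)/(127 − 24) = −0.6, so P = 177 − 0.6Q.
Supply slope = (113.05 − 97.6)/(127 − 24) = 0.15, so P = 94 + 0.15Q.
Competitive equilibrium: 177 − 0.6Q = 94 + 0.15Q → Q* = 110.6667, P* = 110.6.
At Q = 54: demand price = 177 − 0.6·54 = 144.6; supply price = 94 + 0.15·54 = 102.1.
ΔQ = 110.6667 − 54 = 56.6667; wedge = 144.6 − 102.1 = 42.5.
Deadweight loss = ½ × 56.6667 × 42.5 = $1204.17.

$1204.17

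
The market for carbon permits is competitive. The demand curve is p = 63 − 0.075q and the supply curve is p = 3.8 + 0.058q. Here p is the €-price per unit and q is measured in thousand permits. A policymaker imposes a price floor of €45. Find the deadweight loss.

€2797.74 thousand

Competitive equilibrium: 63 − 0.075q = 3.8 + 0.058q → q* = 445.1128, p* = 29.6165.
At the floor p = 45, quantity demanded = (63 − 45)/0.075 = 240.
Sellers' marginal cost at q' = 240: 3.8 + 0.058·240 = 17.72.
Δq = 445.1128 − 240 = 205.1128; wedge = 45 − 17.72 = 27.28.
Welfare loss = ½ × 205.1128 × 27.28 = €2797.74 thousand.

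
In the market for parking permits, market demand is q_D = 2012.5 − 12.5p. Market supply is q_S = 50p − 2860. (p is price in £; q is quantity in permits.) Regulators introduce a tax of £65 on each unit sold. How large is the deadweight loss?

£21125

In inverse form: demand p = 161 − 0.08q, supply p = 57.2 + 0.02q.
Competitive equilibrium: 161 − 0.08q = 57.2 + 0.02q → q* = 1038, p* = 77.96.
With the tax, the buyer price exceeds the seller price by 65: (161 − 0.08q) − (57.2 + 0.02q) = 65 → q' = 388.
Δq = 1038 − 388 = 650; the wedge equals the tax, 65.
Deadweight loss = ½ × 650 × 65 = £21125.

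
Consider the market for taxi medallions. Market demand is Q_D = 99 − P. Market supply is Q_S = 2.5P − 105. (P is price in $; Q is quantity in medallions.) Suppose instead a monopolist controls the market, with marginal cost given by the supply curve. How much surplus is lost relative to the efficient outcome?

In inverse form: demand P = 99 − Q, supply P = 42 + 0.4Q.
Competitive equilibrium: 99 − Q = 42 + 0.4Q → Q* = 40.7143, P* = 58.2857.
Marginal revenue: MR = 99 − 2Q. Set MR = MC: 99 − 2Q = 42 + 0.4Q → Q_m = 23.75.
Price P_m = 99 − 1·23.75 = 75.25; MC(Q_m) = 42 + 0.4·23.75 = 51.5.
Competitive Q* = 40.7143, so ΔQ = 16.9643; wedge = 75.25 − 51.5 = 23.75.
Deadweight loss = ½ × 16.9643 × 23.75 = $201.45.

$201.45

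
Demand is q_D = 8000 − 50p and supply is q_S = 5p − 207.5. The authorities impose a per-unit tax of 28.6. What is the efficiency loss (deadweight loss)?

In inverse form: demand p = 160 − 0.02q, supply p = 41.5 + 0.2q.
Competitive equilibrium: 160 − 0.02q = 41.5 + 0.2q → q* = 538.6364, p* = 149.2273.
With the tax, the buyer price exceeds the seller price by 28.6: (160 − 0.02q) − (41.5 + 0.2q) = 28.6 → q' = 408.6364.
Δq = 538.6364 − 408.6364 = 130; the wedge equals the tax, 28.6.
DWL = ½ × 130 × 28.6 = 1859.

1859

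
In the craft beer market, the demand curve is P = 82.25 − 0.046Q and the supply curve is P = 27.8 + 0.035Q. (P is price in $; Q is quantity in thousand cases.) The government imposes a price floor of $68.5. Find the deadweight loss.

Competitive equilibrium: 82.25 − 0.046Q = 27.8 + 0.035Q → Q* = 672.22222, P* = 51.32778.
At the floor P = 68.5, quantity demanded = (82.25 − 68.5)/0.046 = 298.91304.
Sellers' marginal cost at Q' = 298.91304: 27.8 + 0.035·298.91304 = 38.26196.
ΔQ = 672.22222 − 298.91304 = 373.30918; wedge = 68.5 − 38.26196 = 30.23804.
Deadweight loss = ½ × 373.30918 × 30.23804 = $5644.07 thousand.

$5644.07 thousand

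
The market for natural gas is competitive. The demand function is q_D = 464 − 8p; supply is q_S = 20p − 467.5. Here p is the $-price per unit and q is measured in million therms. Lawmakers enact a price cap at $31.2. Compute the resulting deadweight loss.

$149.66 million

In inverse form: demand p = 58 − 0.125q, supply p = 23.375 + 0.05q.
Competitive equilibrium: 58 − 0.125q = 23.375 + 0.05q → q* = 197.8571, p* = 33.2679.
At the ceiling p = 31.2, quantity supplied = (31.2 − 23.375)/0.05 = 156.5.
Willingness to pay at q' = 156.5: 58 − 0.125·156.5 = 38.4375.
Δq = 197.8571 − 156.5 = 41.3571; wedge = 38.4375 − 31.2 = 7.2375.
The triangle = ½ × 41.3571 × 7.2375 = $149.66 million.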